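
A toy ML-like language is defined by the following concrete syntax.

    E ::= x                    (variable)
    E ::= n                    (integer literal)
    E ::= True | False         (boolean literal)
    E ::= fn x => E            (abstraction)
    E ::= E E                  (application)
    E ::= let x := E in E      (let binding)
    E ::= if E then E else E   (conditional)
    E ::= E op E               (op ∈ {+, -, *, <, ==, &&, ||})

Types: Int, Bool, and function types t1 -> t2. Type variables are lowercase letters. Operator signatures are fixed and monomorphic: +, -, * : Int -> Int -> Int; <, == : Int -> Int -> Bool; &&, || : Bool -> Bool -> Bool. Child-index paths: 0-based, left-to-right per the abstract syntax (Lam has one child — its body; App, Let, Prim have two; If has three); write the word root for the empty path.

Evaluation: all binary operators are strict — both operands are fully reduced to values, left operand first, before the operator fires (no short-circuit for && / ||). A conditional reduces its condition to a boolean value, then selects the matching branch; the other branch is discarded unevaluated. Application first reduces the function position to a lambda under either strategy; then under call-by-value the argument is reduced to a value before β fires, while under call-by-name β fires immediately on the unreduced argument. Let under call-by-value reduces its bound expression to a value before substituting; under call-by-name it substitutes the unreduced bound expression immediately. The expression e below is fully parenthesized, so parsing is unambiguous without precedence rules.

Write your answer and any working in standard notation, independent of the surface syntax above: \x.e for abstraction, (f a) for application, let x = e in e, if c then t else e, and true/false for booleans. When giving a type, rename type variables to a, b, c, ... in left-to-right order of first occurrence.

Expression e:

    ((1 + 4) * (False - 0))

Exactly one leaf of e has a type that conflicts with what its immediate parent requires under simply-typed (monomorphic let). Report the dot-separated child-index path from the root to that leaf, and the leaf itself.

Answer: 1.0 : false

Derivation:
  unify Int ~ Int
  unify Int ~ Int
  unify Int ~ Int
  unify Bool ~ Int
  FAIL: mismatch Bool ~ Int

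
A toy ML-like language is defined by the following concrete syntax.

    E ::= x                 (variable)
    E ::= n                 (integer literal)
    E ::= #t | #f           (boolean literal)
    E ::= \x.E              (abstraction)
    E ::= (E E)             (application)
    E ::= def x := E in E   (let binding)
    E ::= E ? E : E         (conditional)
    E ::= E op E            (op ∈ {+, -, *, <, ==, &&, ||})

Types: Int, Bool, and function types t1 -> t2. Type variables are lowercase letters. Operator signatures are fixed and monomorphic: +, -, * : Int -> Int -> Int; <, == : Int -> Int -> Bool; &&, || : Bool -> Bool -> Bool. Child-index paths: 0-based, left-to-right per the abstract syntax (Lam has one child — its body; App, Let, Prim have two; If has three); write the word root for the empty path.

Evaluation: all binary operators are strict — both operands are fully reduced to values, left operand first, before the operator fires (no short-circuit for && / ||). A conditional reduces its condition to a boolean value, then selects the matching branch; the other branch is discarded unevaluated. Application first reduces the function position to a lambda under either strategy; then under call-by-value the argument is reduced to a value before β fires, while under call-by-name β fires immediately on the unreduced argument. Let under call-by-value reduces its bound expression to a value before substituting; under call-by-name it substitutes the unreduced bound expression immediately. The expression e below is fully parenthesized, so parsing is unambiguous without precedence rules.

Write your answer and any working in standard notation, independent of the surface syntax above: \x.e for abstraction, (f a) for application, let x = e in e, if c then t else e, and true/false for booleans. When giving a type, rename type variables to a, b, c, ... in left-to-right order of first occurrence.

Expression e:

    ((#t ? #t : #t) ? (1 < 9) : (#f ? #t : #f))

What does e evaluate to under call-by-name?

Answer: true

Trace:
step 0: (if (if true then true else true) then (1 < 9) else (if false then true else false))
step 1: [if@0] (if true then (1 < 9) else (if false then true else false))
step 2: [if@root] (1 < 9)
step 3: [delta@root] true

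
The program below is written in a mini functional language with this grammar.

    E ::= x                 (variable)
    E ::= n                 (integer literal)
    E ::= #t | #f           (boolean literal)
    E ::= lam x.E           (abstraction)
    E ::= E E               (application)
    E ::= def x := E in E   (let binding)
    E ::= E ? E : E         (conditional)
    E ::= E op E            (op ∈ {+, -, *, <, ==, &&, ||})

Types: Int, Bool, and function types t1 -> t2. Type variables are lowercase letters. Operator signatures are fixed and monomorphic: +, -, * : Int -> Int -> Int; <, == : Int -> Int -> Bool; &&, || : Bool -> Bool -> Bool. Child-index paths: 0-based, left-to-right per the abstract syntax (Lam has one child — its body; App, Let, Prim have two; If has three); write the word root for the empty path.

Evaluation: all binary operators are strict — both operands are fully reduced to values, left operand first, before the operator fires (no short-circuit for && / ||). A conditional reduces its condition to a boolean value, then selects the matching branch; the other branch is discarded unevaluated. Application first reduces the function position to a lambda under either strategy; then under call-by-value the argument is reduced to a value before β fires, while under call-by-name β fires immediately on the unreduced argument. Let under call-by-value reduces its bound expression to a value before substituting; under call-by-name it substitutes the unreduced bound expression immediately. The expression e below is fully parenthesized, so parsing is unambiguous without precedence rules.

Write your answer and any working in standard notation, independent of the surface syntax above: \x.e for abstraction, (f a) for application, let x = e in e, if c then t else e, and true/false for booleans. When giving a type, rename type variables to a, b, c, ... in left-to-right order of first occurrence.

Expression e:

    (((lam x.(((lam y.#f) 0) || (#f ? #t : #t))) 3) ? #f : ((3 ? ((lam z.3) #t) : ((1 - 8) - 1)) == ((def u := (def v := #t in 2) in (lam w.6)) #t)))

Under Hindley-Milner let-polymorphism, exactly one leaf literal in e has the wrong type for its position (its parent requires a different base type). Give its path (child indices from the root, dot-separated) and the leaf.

Answer: 2.0.0 : 3

Trace:
\y._ : b -> Bool
  unify b -> Bool ~ Int -> c
  unify b ~ Int
  unify Bool ~ c
_ _ : Bool
  unify Bool ~ Bool
  unify Bool ~ Bool
  unify Bool ~ Bool
  unify Bool ~ Bool
\x._ : a -> Bool
  unify a -> Bool ~ Int -> d
  unify a ~ Int
  unify Bool ~ d
_ _ : Bool
  unify Bool ~ Bool
  unify Int ~ Bool
  FAIL: mismatch Int ~ Bool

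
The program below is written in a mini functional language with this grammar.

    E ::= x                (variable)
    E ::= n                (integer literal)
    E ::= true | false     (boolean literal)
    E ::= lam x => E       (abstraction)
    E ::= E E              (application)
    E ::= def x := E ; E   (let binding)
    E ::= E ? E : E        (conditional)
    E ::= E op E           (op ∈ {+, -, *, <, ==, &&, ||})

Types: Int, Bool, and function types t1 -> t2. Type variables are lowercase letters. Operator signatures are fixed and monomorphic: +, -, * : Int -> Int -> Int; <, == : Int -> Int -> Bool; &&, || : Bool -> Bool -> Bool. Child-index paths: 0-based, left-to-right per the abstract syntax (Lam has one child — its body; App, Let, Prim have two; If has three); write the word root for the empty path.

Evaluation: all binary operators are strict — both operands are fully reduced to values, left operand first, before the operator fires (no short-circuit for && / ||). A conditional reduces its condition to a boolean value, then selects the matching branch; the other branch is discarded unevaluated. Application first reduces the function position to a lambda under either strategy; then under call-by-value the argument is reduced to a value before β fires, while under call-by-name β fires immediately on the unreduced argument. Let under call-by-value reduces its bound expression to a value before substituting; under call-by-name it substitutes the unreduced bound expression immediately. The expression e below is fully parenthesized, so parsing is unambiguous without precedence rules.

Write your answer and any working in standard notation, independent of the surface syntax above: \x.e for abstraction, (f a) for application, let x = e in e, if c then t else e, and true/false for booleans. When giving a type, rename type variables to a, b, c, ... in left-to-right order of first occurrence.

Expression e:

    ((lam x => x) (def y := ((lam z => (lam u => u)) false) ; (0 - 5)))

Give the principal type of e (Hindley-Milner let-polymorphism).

Answer: Int

Trace:
x : a
\x._ : a -> a
u : c
\u._ : c -> c
\z._ : b -> c -> c
  unify b -> c -> c ~ Bool -> d
  unify b ~ Bool
  unify c -> c ~ d
_ _ : c -> c
let y : forall. c -> c
  unify Int ~ Int
  unify Int ~ Int
  unify a -> a ~ Int -> e
  unify a ~ Int
  unify Int ~ e
_ _ : Int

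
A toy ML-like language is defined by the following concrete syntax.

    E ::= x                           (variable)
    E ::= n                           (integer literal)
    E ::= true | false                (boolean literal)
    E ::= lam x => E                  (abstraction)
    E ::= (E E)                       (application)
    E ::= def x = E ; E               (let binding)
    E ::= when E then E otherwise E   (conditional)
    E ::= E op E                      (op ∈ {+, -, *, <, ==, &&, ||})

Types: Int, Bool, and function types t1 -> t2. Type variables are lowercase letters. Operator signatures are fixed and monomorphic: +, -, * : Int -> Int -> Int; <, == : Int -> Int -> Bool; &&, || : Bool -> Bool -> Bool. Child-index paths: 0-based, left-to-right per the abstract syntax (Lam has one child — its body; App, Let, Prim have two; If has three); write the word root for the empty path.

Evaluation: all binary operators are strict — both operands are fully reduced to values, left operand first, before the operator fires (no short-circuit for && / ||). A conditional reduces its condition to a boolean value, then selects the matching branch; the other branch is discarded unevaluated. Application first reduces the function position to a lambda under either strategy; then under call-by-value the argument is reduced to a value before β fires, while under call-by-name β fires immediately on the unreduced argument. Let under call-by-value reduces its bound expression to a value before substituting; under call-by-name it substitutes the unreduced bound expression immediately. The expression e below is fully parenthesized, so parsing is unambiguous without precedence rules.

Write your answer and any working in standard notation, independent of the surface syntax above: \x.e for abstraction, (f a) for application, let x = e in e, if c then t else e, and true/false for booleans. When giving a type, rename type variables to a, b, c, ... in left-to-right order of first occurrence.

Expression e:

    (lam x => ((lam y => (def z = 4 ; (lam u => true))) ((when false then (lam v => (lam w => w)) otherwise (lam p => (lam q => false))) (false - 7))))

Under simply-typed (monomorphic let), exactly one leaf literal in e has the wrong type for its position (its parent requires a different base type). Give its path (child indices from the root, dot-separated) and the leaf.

Working:
let z : Int
\u._ : c -> Bool
\y._ : b -> c -> Bool
  unify Bool ~ Bool
w : e
\w._ : e -> e
\v._ : d -> e -> e
\q._ : g -> Bool
\p._ : f -> g -> Bool
  unify d -> e -> e ~ f -> g -> Bool
  unify d ~ f
  unify e -> e ~ g -> Bool
  unify e ~ g
  unify g ~ Bool
  unify Bool ~ Int
  FAIL: mismatch Bool ~ Int

Answer: 0.1.1.0 : false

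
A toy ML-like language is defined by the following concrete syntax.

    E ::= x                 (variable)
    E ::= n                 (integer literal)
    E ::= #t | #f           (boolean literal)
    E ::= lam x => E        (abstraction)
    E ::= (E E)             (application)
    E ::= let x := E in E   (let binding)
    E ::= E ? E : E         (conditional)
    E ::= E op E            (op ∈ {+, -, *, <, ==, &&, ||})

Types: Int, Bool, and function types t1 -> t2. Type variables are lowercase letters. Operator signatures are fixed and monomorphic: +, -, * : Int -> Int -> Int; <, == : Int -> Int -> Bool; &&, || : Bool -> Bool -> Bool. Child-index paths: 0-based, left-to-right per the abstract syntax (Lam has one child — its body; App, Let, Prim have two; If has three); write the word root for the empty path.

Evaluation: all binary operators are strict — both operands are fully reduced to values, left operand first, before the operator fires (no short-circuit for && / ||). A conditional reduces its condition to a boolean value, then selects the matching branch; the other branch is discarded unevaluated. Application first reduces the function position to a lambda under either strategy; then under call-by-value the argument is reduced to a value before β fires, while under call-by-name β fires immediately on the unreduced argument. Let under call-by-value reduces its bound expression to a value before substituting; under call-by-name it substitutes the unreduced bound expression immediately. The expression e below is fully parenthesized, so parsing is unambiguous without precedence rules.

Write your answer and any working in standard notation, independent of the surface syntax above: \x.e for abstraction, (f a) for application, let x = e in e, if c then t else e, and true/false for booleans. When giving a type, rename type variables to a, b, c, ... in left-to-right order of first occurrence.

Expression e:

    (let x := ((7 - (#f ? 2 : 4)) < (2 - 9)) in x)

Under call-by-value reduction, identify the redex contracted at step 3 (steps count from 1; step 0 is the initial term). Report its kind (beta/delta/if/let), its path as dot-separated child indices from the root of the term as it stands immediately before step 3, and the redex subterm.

Answer: delta at 0.1 : (2 - 9)

Derivation:
step 0: (let x = ((7 - (if false then 2 else 4)) < (2 - 9)) in x)
step 1: [if@0.0.1] (let x = ((7 - 4) < (2 - 9)) in x)
step 2: [delta@0.0] (let x = (3 < (2 - 9)) in x)
step 3: [delta@0.1] (let x = (3 < -7) in x)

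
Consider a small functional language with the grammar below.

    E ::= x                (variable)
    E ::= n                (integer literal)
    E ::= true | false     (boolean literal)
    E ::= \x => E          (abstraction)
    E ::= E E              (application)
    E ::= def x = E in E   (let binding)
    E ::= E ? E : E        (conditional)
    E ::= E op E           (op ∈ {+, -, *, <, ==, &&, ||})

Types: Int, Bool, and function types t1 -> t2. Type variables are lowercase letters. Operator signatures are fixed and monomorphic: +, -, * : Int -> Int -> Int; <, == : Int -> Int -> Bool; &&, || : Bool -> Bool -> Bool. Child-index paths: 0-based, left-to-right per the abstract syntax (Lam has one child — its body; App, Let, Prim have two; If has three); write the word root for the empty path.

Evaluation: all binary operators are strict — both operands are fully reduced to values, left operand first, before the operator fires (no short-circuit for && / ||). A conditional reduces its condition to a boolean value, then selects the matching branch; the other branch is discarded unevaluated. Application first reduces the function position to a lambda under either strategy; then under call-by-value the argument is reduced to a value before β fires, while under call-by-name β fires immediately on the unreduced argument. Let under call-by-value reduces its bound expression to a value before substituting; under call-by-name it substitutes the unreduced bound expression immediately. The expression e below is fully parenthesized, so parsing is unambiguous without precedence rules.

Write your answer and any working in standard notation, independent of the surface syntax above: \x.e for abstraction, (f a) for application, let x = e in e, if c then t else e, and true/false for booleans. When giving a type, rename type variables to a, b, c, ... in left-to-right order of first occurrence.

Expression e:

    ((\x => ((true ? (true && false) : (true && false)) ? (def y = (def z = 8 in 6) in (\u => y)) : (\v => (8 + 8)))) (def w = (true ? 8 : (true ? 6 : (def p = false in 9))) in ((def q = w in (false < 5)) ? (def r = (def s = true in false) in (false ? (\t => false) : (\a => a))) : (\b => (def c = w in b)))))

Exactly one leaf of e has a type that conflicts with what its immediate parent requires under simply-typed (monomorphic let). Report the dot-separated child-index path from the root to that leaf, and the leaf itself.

Answer: 1.1.0.1.0 : false

Working:
  unify Bool ~ Bool
  unify Bool ~ Bool
  unify Bool ~ Bool
  unify Bool ~ Bool
  unify Bool ~ Bool
  unify Bool ~ Bool
  unify Bool ~ Bool
let z : Int
let y : Int
y : Int
\u._ : b -> Int
  unify Int ~ Int
  unify Int ~ Int
\v._ : c -> Int
  unify b -> Int ~ c -> Int
  unify b ~ c
  unify Int ~ Int
\x._ : a -> c -> Int
  unify Bool ~ Bool
  unify Bool ~ Bool
let p : Bool
  unify Int ~ Int
  unify Int ~ Int
let w : Int
w : Int
let q : Int
  unify Bool ~ Int
  FAIL: mismatch Bool ~ Int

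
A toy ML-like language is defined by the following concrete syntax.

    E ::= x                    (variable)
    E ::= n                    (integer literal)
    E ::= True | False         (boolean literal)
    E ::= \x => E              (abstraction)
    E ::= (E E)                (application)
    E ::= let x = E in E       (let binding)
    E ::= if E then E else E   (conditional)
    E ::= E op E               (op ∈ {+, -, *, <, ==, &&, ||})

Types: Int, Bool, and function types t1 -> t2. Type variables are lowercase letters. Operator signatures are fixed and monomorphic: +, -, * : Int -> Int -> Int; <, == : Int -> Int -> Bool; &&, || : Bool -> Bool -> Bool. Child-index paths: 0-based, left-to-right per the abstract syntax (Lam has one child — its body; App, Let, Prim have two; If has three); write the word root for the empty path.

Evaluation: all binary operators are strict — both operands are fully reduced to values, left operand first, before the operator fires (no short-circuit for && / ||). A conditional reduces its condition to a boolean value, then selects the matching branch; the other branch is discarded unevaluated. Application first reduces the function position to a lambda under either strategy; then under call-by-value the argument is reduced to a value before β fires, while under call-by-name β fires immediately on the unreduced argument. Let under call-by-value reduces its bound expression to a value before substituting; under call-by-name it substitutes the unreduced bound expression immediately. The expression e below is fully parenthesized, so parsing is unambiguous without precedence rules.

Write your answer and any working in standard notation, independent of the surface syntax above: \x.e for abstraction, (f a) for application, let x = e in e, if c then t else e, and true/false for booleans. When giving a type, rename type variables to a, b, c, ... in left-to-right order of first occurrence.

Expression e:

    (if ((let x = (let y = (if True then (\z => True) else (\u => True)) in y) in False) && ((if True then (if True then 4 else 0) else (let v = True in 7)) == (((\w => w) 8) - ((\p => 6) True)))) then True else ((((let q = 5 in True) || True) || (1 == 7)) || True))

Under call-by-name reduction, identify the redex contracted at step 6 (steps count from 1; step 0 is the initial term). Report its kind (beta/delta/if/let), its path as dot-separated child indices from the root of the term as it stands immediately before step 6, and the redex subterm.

Answer: delta at 0.1.1 : (8 - 6)

Working:
step 0: (if ((let x = (let y = (if true then (\z.true) else (\u.true)) in y) in false) && ((if true then (if true then 4 else 0) else (let v = true in 7)) == (((\w.w) 8) - ((\p.6) true)))) then true else ((((let q = 5 in true) || true) || (1 == 7)) || true))
step 1: [let@0.0] (if (false && ((if true then (if true then 4 else 0) else (let v = true in 7)) == (((\w.w) 8) - ((\p.6) true)))) then true else ((((let q = 5 in true) || true) || (1 == 7)) || true))
step 2: [if@0.1.0] (if (false && ((if true then 4 else 0) == (((\w.w) 8) - ((\p.6) true)))) then true else ((((let q = 5 in true) || true) || (1 == 7)) || true))
step 3: [if@0.1.0] (if (false && (4 == (((\w.w) 8) - ((\p.6) true)))) then true else ((((let q = 5 in true) || true) || (1 == 7)) || true))
step 4: [beta@0.1.1.0] (if (false && (4 == (8 - ((\p.6) true)))) then true else ((((let q = 5 in true) || true) || (1 == 7)) || true))
step 5: [beta@0.1.1.1] (if (false && (4 == (8 - 6))) then true else ((((let q = 5 in true) || true) || (1 == 7)) || true))
step 6: [delta@0.1.1] (if (false && (4 == 2)) then true else ((((let q = 5 in true) || true) || (1 == 7)) || true))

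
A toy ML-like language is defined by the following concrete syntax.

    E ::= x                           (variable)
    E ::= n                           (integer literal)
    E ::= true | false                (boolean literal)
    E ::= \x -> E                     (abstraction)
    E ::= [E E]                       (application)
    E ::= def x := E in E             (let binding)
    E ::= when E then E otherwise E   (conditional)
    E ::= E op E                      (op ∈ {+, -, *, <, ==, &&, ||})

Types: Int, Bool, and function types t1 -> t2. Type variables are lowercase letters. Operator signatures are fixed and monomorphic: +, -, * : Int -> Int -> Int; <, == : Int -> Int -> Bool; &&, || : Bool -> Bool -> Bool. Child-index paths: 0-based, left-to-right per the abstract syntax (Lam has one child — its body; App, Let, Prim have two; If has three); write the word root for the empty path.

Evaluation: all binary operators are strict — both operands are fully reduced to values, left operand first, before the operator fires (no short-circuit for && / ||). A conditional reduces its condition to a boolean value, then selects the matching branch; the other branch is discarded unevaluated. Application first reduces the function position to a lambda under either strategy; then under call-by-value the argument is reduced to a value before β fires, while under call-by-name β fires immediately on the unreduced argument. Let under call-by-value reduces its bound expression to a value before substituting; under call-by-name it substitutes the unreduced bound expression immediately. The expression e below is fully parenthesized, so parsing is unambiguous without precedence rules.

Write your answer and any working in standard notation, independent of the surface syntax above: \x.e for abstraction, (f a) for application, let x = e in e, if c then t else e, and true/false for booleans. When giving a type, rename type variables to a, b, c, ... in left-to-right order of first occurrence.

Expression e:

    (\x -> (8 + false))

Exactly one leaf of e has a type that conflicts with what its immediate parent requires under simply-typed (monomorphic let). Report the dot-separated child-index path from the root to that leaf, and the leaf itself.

Trace:
  unify Int ~ Int
  unify Bool ~ Int
  FAIL: mismatch Bool ~ Int

Answer: 0.1 : false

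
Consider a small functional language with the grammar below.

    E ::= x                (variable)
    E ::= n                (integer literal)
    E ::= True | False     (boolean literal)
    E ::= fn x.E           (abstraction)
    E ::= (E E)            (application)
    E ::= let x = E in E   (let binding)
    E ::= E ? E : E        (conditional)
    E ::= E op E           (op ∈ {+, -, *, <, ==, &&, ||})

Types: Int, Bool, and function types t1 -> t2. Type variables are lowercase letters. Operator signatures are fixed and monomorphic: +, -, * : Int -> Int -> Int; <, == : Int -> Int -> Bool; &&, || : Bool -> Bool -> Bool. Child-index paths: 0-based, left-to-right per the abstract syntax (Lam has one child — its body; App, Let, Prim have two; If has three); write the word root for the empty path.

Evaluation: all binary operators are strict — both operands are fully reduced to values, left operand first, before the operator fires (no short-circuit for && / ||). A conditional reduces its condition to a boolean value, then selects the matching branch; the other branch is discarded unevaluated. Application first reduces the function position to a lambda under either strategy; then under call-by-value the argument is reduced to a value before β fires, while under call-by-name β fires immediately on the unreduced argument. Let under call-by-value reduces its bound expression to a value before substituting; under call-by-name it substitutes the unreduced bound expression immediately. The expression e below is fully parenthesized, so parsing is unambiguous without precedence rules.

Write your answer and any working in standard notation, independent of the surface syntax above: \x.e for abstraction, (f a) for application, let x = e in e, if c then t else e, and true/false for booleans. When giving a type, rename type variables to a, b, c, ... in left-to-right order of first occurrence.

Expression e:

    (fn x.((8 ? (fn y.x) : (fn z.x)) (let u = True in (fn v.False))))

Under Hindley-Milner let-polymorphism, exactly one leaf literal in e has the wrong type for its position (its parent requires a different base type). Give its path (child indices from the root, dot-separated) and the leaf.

Answer: 0.0.0 : 8

Trace:
  unify Int ~ Bool
  FAIL: mismatch Int ~ Bool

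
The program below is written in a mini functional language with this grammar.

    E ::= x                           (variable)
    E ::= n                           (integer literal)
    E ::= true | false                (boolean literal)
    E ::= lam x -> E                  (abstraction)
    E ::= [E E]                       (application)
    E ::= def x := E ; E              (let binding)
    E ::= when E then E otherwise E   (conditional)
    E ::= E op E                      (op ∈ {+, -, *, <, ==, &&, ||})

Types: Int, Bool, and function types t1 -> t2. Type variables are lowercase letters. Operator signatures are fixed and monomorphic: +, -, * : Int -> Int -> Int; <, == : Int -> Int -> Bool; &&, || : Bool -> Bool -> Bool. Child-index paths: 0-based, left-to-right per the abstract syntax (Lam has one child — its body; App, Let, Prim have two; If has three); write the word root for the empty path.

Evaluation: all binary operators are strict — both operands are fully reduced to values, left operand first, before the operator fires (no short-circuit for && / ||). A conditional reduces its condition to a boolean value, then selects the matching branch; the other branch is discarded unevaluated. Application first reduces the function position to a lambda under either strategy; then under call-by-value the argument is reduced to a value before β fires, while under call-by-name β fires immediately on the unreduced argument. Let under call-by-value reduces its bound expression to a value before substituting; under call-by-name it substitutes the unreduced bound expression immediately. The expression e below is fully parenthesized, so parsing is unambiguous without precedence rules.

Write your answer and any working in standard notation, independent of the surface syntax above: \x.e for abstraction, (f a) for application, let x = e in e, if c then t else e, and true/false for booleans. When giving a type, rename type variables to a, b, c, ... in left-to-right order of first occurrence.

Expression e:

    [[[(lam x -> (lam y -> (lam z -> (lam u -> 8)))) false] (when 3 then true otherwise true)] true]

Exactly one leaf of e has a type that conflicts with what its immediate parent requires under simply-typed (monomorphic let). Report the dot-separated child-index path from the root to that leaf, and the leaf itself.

Answer: 0.1.0 : 3

Derivation:
\u._ : d -> Int
\z._ : c -> d -> Int
\y._ : b -> c -> d -> Int
\x._ : a -> b -> c -> d -> Int
  unify a -> b -> c -> d -> Int ~ Bool -> e
  unify a ~ Bool
  unify b -> c -> d -> Int ~ e
_ _ : b -> c -> d -> Int
  unify Int ~ Bool
  FAIL: mismatch Int ~ Bool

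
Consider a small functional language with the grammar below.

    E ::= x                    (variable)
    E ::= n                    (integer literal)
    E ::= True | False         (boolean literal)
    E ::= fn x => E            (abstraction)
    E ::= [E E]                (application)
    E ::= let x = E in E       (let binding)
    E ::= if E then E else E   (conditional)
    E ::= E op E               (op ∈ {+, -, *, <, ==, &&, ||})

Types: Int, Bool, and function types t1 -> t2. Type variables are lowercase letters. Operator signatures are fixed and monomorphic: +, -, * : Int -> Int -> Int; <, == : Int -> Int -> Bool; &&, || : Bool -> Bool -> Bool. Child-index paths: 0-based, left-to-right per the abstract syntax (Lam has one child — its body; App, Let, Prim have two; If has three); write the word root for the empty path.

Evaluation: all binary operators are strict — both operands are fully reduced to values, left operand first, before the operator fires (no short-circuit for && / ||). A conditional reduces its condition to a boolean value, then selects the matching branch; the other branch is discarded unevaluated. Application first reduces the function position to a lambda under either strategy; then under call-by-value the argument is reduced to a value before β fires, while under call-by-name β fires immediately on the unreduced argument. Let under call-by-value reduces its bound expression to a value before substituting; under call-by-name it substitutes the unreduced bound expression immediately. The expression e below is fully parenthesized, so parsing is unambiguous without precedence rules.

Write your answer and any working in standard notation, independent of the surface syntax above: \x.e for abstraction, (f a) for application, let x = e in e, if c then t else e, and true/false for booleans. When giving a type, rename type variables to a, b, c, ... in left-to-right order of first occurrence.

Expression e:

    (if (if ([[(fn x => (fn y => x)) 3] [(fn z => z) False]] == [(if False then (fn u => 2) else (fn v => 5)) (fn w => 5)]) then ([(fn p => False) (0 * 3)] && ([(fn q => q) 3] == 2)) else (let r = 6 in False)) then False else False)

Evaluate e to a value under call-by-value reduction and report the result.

Answer: false

Derivation:
step 0: (if (if ((((\x.(\y.x)) 3) ((\z.z) false)) == ((if false then (\u.2) else (\v.5)) (\w.5))) then (((\p.false) (0 * 3)) && (((\q.q) 3) == 2)) else (let r = 6 in false)) then false else false)
step 1: [beta@0.0.0.0] (if (if (((\y.3) ((\z.z) false)) == ((if false then (\u.2) else (\v.5)) (\w.5))) then (((\p.false) (0 * 3)) && (((\q.q) 3) == 2)) else (let r = 6 in false)) then false else false)
step 2: [beta@0.0.0.1] (if (if (((\y.3) false) == ((if false then (\u.2) else (\v.5)) (\w.5))) then (((\p.false) (0 * 3)) && (((\q.q) 3) == 2)) else (let r = 6 in false)) then false else false)
step 3: [beta@0.0.0] (if (if (3 == ((if false then (\u.2) else (\v.5)) (\w.5))) then (((\p.false) (0 * 3)) && (((\q.q) 3) == 2)) else (let r = 6 in false)) then false else false)
step 4: [if@0.0.1.0] (if (if (3 == ((\v.5) (\w.5))) then (((\p.false) (0 * 3)) && (((\q.q) 3) == 2)) else (let r = 6 in false)) then false else false)
step 5: [beta@0.0.1] (if (if (3 == 5) then (((\p.false) (0 * 3)) && (((\q.q) 3) == 2)) else (let r = 6 in false)) then false else false)
step 6: [delta@0.0] (if (if false then (((\p.false) (0 * 3)) && (((\q.q) 3) == 2)) else (let r = 6 in false)) then false else false)
step 7: [if@0] (if (let r = 6 in false) then false else false)
step 8: [let@0] (if false then false else false)
step 9: [if@root] false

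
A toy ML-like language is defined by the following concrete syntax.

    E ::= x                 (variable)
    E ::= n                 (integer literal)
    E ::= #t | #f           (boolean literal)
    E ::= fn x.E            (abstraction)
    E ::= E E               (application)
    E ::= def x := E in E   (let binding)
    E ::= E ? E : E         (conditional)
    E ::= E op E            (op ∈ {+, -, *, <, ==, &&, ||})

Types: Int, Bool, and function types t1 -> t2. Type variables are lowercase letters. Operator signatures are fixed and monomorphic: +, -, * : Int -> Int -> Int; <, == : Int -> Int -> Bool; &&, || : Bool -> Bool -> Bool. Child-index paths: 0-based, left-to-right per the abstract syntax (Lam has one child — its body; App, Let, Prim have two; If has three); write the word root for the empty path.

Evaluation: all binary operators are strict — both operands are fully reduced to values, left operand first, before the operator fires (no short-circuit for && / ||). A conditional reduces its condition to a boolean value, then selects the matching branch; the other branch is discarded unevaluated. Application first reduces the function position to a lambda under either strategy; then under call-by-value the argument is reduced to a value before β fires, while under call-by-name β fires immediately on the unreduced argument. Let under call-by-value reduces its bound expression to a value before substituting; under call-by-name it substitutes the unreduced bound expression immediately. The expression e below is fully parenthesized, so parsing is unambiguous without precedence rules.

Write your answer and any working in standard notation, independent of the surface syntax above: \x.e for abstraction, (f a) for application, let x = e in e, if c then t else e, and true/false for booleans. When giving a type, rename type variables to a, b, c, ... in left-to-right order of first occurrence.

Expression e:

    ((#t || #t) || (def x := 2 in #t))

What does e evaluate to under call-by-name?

Trace:
step 0: ((true || true) || (let x = 2 in true))
step 1: [delta@0] (true || (let x = 2 in true))
step 2: [let@1] (true || true)
step 3: [delta@root] true

Answer: true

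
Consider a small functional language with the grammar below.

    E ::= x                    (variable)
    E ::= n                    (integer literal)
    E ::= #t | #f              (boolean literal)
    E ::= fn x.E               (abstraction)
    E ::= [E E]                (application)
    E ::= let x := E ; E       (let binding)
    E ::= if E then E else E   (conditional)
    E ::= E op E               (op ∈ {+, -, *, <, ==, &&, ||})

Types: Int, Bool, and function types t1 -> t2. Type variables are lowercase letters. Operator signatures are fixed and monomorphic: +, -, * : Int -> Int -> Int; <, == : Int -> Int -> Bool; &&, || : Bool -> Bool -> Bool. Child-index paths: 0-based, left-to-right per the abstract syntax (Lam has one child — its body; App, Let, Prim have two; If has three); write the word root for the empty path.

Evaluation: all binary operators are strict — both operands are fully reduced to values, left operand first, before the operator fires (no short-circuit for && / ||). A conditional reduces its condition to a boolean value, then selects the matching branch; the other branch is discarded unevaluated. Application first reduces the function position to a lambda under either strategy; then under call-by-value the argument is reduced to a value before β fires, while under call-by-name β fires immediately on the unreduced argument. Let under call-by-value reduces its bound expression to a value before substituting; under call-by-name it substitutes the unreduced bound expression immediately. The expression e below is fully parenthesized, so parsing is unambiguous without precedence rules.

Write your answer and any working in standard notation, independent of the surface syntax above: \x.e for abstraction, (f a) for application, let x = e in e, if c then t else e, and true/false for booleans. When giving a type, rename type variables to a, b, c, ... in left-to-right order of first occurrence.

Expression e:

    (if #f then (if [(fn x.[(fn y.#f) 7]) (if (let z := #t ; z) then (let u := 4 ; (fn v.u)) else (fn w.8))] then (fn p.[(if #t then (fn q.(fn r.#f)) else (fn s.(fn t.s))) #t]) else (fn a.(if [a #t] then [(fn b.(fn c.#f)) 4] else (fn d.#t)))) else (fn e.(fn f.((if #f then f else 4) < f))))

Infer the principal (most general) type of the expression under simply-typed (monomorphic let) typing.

Answer: (Bool -> Bool) -> Int -> Bool

Derivation:
  unify Bool ~ Bool
\y._ : b -> Bool
  unify b -> Bool ~ Int -> c
  unify b ~ Int
  unify Bool ~ c
_ _ : Bool
\x._ : a -> Bool
let z : Bool
z : Bool
  unify Bool ~ Bool
let u : Int
u : Int
\v._ : d -> Int
\w._ : e -> Int
  unify d -> Int ~ e -> Int
  unify d ~ e
  unify Int ~ Int
  unify a -> Bool ~ (e -> Int) -> f
  unify a ~ e -> Int
  unify Bool ~ f
_ _ : Bool
  unify Bool ~ Bool
  unify Bool ~ Bool
\r._ : i -> Bool
\q._ : h -> i -> Bool
s : j
\t._ : k -> j
\s._ : j -> k -> j
  unify h -> i -> Bool ~ j -> k -> j
  unify h ~ j
  unify i -> Bool ~ k -> j
  unify i ~ k
  unify Bool ~ j
  unify Bool -> k -> Bool ~ Bool -> l
  unify Bool ~ Bool
  unify k -> Bool ~ l
_ _ : k -> Bool
\p._ : g -> k -> Bool
a : m
  unify m ~ Bool -> n
_ _ : n
  unify n ~ Bool
\c._ : p -> Bool
\b._ : o -> p -> Bool
  unify o -> p -> Bool ~ Int -> q
  unify o ~ Int
  unify p -> Bool ~ q
_ _ : p -> Bool
\d._ : r -> Bool
  unify p -> Bool ~ r -> Bool
  unify p ~ r
  unify Bool ~ Bool
\a._ : (Bool -> Bool) -> r -> Bool
  unify g -> k -> Bool ~ (Bool -> Bool) -> r -> Bool
  unify g ~ Bool -> Bool
  unify k -> Bool ~ r -> Bool
  unify k ~ r
  unify Bool ~ Bool
  unify Bool ~ Bool
f : t
  unify t ~ Int
  unify Int ~ Int
f : Int
  unify Int ~ Int
\f._ : Int -> Bool
\e._ : s -> Int -> Bool
  unify (Bool -> Bool) -> r -> Bool ~ s -> Int -> Bool
  unify Bool -> Bool ~ s
  unify r -> Bool ~ Int -> Bool
  unify r ~ Int
  unify Bool ~ Bool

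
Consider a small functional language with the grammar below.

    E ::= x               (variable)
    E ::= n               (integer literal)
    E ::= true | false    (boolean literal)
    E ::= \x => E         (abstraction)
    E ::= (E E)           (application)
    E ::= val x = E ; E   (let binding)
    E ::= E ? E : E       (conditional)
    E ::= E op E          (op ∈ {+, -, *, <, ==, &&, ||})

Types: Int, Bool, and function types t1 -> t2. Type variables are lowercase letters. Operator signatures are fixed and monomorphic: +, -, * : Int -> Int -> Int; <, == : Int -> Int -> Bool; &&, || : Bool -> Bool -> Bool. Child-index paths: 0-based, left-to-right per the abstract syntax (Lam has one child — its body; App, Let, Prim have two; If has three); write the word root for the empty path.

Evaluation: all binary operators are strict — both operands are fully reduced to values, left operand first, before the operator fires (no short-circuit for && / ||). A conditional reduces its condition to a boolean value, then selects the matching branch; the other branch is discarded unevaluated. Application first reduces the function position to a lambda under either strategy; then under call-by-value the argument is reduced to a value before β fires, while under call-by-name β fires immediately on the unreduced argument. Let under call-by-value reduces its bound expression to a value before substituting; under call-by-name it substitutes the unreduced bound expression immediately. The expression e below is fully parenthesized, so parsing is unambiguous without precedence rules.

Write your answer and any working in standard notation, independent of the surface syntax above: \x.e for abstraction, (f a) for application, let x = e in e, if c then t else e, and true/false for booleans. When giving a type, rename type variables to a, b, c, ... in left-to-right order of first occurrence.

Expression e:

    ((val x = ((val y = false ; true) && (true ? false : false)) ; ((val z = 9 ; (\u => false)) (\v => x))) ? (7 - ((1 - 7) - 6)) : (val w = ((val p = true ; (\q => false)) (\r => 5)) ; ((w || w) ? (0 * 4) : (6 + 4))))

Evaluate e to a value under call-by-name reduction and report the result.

Answer: 10

Working:
step 0: (if (let x = ((let y = false in true) && (if true then false else false)) in ((let z = 9 in (\u.false)) (\v.x))) then (7 - ((1 - 7) - 6)) else (let w = ((let p = true in (\q.false)) (\r.5)) in (if (w || w) then (0 * 4) else (6 + 4))))
step 1: [let@0] (if ((let z = 9 in (\u.false)) (\v.((let y = false in true) && (if true then false else false)))) then (7 - ((1 - 7) - 6)) else (let w = ((let p = true in (\q.false)) (\r.5)) in (if (w || w) then (0 * 4) else (6 + 4))))
step 2: [let@0.0] (if ((\u.false) (\v.((let y = false in true) && (if true then false else false)))) then (7 - ((1 - 7) - 6)) else (let w = ((let p = true in (\q.false)) (\r.5)) in (if (w || w) then (0 * 4) else (6 + 4))))
step 3: [beta@0] (if false then (7 - ((1 - 7) - 6)) else (let w = ((let p = true in (\q.false)) (\r.5)) in (if (w || w) then (0 * 4) else (6 + 4))))
step 4: [if@root] (let w = ((let p = true in (\q.false)) (\r.5)) in (if (w || w) then (0 * 4) else (6 + 4)))
step 5: [let@root] (if (((let p = true in (\q.false)) (\r.5)) || ((let p = true in (\q.false)) (\r.5))) then (0 * 4) else (6 + 4))
step 6: [let@0.0.0] (if (((\q.false) (\r.5)) || ((let p = true in (\q.false)) (\r.5))) then (0 * 4) else (6 + 4))
step 7: [beta@0.0] (if (false || ((let p = true in (\q.false)) (\r.5))) then (0 * 4) else (6 + 4))
step 8: [let@0.1.0] (if (false || ((\q.false) (\r.5))) then (0 * 4) else (6 + 4))
step 9: [beta@0.1] (if (false || false) then (0 * 4) else (6 + 4))
step 10: [delta@0] (if false then (0 * 4) else (6 + 4))
step 11: [if@root] (6 + 4)
step 12: [delta@root] 10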